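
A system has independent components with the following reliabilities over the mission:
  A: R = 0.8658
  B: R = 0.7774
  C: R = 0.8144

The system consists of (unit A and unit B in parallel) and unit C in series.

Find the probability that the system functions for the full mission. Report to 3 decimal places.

0.790

Parallel (A and B): 1 − (1 − 0.86580)(1 − 0.77740) = 0.97013
Series ([0.97013] and C): 0.97013 × 0.81440 = 0.790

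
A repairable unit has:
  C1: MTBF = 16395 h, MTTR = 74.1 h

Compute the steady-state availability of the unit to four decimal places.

0.9955

A(C1) = MTBF/(MTBF+MTTR) = 16395/(16395+74.1) = 0.9955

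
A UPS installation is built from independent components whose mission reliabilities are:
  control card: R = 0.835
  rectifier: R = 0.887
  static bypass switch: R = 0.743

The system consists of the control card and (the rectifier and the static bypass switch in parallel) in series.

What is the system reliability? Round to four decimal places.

Parallel (rectifier and static bypass switch): 1 − (1 − 0.887000)(1 − 0.743000) = 0.970959
Series (control card and [0.970959]): 0.835000 × 0.970959 = 0.8108

0.8108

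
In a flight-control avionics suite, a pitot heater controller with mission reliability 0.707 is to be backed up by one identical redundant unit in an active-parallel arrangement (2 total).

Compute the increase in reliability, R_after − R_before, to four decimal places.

0.2072

R_before = 0.707
R_after = 1 − (1 − 0.707)^2 = 0.9142
ΔR = 0.9142 − 0.707 = 0.2072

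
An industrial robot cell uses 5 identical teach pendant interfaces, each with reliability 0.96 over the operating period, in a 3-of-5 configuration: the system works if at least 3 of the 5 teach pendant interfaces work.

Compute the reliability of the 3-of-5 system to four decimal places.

R = Σ_{i=3}^{5} C(5,i) p^i (1−p)^{5−i} with p = 0.96
C(5,3)·0.96^3·0.04^2 = 0.014156
C(5,4)·0.96^4·0.04^1 = 0.169869
C(5,5)·0.96^5·0.04^0 = 0.815373
Sum = 0.9994

0.9994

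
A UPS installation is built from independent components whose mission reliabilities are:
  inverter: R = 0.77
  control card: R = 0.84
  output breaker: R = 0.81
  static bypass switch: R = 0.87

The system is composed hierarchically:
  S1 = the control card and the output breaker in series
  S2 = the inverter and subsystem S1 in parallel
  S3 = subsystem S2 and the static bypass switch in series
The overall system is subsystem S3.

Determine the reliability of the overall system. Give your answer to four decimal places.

0.8060

Series (control card and output breaker): 0.840000 × 0.810000 = 0.680400
Parallel (inverter and [0.680400]): 1 − (1 − 0.770000)(1 − 0.680400) = 0.926492
Series ([0.926492] and static bypass switch): 0.926492 × 0.870000 = 0.8060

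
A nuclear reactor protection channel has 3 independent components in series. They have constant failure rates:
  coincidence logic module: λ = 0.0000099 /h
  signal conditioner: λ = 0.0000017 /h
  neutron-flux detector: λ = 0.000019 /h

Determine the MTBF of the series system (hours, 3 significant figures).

32700

Series of exponential components: λ_sys = Σ λ_i
λ_sys = 0.0000099 + 0.0000017 + 0.000019 = 3.0600e-05 /h
MTBF = 1 / λ_sys = 32700 h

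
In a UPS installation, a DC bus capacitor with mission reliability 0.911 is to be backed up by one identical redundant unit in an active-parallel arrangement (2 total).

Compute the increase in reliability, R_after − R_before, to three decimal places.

0.081

R_before = 0.911
R_after = 1 − (1 − 0.911)^2 = 0.992
ΔR = 0.992 − 0.911 = 0.081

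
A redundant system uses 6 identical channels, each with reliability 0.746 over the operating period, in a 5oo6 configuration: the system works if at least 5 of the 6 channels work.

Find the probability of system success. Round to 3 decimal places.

R = Σ_{i=5}^{6} C(6,i) p^i (1−p)^{6−i} with p = 0.746
C(6,5)·0.746^5·0.254^1 = 0.35211
C(6,6)·0.746^6·0.254^0 = 0.17236
Sum = 0.524

0.524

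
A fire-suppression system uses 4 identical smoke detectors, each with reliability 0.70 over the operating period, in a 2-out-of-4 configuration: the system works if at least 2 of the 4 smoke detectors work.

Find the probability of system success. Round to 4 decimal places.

0.9163

R = Σ_{i=2}^{4} C(4,i) p^i (1−p)^{4−i} with p = 0.70
C(4,2)·0.70^2·0.30^2 = 0.264600
C(4,3)·0.70^3·0.30^1 = 0.411600
C(4,4)·0.70^4·0.30^0 = 0.240100
Sum = 0.9163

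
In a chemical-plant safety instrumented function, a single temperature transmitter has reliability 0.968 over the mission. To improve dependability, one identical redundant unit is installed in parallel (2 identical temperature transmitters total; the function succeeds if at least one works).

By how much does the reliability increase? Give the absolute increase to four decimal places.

0.0310

R_before = 0.968
R_after = 1 − (1 − 0.968)^2 = 0.9990
ΔR = 0.9990 − 0.968 = 0.0310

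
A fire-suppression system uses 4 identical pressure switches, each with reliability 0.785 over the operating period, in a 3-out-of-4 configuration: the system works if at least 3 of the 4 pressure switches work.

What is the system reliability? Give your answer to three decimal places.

R = Σ_{i=3}^{4} C(4,i) p^i (1−p)^{4−i} with p = 0.785
C(4,3)·0.785^3·0.215^1 = 0.41601
C(4,4)·0.785^4·0.215^0 = 0.37973
Sum = 0.796

0.796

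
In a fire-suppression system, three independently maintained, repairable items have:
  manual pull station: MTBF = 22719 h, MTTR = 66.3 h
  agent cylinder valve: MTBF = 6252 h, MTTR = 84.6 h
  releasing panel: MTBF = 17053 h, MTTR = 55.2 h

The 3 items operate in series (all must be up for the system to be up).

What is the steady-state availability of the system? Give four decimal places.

0.9806

A(manual pull station) = MTBF/(MTBF+MTTR) = 22719/(22719+66.3) = 0.997090
A(agent cylinder valve) = MTBF/(MTBF+MTTR) = 6252/(6252+84.6) = 0.986649
A(releasing panel) = MTBF/(MTBF+MTTR) = 17053/(17053+55.2) = 0.996773
Series availability: 0.997090 × 0.986649 × 0.996773 = 0.9806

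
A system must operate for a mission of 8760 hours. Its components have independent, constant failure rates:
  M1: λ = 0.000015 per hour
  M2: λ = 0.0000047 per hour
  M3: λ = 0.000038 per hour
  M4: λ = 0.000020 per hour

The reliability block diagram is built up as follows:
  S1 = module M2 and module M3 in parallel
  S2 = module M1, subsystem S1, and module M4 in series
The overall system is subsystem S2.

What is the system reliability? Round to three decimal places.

R(M1) = exp(−0.000015 × 8760) = 0.87687
R(M2) = exp(−0.0000047 × 8760) = 0.95966
R(M3) = exp(−0.000038 × 8760) = 0.71686
R(M4) = exp(−0.000020 × 8760) = 0.83929
Parallel (M2 and M3): 1 − (1 − 0.95966)(1 − 0.71686) = 0.98858
Series (M1, [0.98858], and M4): 0.87687 × 0.98858 × 0.83929 = 0.728

0.728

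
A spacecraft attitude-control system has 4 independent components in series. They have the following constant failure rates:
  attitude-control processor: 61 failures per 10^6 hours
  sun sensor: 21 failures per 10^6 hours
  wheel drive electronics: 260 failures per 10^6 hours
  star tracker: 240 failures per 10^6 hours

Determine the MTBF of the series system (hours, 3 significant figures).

1720

Series of exponential components: λ_sys = Σ λ_i
λ_sys = 0.000061 + 0.000021 + 0.00026 + 0.00024 = 5.8200e-04 /h
MTBF = 1 / λ_sys = 1720 h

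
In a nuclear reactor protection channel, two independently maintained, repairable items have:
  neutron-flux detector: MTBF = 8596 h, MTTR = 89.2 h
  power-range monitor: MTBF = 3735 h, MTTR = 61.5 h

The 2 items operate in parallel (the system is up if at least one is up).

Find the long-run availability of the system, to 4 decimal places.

0.9998

A(neutron-flux detector) = MTBF/(MTBF+MTTR) = 8596/(8596+89.2) = 0.989730
A(power-range monitor) = MTBF/(MTBF+MTTR) = 3735/(3735+61.5) = 0.983801
Parallel availability: 1 − (1 − 0.989730)(1 − 0.983801) = 0.9998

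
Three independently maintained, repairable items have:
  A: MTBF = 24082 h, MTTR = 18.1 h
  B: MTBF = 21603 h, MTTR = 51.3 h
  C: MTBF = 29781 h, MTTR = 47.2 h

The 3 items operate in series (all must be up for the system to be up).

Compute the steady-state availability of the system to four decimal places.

0.9953

A(A) = MTBF/(MTBF+MTTR) = 24082/(24082+18.1) = 0.999249
A(B) = MTBF/(MTBF+MTTR) = 21603/(21603+51.3) = 0.997631
A(C) = MTBF/(MTBF+MTTR) = 29781/(29781+47.2) = 0.998418
Series availability: 0.999249 × 0.997631 × 0.998418 = 0.9953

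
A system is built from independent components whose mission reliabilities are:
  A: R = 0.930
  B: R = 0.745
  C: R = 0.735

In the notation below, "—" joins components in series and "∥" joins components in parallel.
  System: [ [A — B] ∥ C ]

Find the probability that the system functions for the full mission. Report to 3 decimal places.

0.919

Series (A and B): 0.93000 × 0.74500 = 0.69285
Parallel ([0.69285] and C): 1 − (1 − 0.69285)(1 − 0.73500) = 0.919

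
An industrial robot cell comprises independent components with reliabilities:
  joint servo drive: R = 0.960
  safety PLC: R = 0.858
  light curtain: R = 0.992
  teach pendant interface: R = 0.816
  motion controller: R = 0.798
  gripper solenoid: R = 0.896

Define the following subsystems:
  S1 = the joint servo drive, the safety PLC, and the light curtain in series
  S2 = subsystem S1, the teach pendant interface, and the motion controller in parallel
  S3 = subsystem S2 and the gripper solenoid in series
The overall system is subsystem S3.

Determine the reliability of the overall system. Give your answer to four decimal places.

0.8899

Series (joint servo drive, safety PLC, and light curtain): 0.960000 × 0.858000 × 0.992000 = 0.817091
Parallel ([0.817091], teach pendant interface, and motion controller): 1 − (1 − 0.817091)(1 − 0.816000)(1 − 0.798000) = 0.993202
Series ([0.993202] and gripper solenoid): 0.993202 × 0.896000 = 0.8899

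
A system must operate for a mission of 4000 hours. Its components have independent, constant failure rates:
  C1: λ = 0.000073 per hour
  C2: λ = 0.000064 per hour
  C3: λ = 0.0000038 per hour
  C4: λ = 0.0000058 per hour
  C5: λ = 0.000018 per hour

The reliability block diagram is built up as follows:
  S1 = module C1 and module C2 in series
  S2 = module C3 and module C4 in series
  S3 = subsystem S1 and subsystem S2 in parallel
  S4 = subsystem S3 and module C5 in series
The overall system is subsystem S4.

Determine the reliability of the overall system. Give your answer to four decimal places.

0.9157

R(C1) = exp(−0.000073 × 4000) = 0.746769
R(C2) = exp(−0.000064 × 4000) = 0.774142
R(C3) = exp(−0.0000038 × 4000) = 0.984915
R(C4) = exp(−0.0000058 × 4000) = 0.977067
R(C5) = exp(−0.000018 × 4000) = 0.930531
Series (C1 and C2): 0.746769 × 0.774142 = 0.578105
Series (C3 and C4): 0.984915 × 0.977067 = 0.962328
Parallel ([0.578105] and [0.962328]): 1 − (1 − 0.578105)(1 − 0.962328) = 0.984106
Series ([0.984106] and C5): 0.984106 × 0.930531 = 0.9157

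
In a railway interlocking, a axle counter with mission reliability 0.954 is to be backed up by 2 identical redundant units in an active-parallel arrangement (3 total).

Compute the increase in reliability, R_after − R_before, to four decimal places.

0.0459

R_before = 0.954
R_after = 1 − (1 − 0.954)^3 = 0.9999
ΔR = 0.9999 − 0.954 = 0.0459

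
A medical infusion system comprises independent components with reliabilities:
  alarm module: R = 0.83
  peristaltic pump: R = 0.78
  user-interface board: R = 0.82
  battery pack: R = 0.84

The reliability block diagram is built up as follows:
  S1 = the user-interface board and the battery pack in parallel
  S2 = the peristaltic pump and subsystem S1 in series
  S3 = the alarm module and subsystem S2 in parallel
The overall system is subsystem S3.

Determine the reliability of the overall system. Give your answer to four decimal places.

Parallel (user-interface board and battery pack): 1 − (1 − 0.820000)(1 − 0.840000) = 0.971200
Series (peristaltic pump and [0.971200]): 0.780000 × 0.971200 = 0.757536
Parallel (alarm module and [0.757536]): 1 − (1 − 0.830000)(1 − 0.757536) = 0.9588

0.9588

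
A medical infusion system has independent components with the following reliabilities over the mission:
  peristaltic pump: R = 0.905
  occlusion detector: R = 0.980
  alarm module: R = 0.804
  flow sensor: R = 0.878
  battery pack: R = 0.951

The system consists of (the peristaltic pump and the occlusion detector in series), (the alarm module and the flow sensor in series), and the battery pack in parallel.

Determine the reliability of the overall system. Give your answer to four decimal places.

0.9984

Series (peristaltic pump and occlusion detector): 0.905000 × 0.980000 = 0.886900
Series (alarm module and flow sensor): 0.804000 × 0.878000 = 0.705912
Parallel ([0.886900], [0.705912], and battery pack): 1 − (1 − 0.886900)(1 − 0.705912)(1 − 0.951000) = 0.9984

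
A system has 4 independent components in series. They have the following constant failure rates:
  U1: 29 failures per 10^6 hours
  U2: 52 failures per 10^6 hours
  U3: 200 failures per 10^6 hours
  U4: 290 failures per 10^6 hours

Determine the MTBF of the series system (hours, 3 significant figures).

1750

Series of exponential components: λ_sys = Σ λ_i
λ_sys = 0.000029 + 0.000052 + 0.00020 + 0.00029 = 5.7100e-04 /h
MTBF = 1 / λ_sys = 1750 h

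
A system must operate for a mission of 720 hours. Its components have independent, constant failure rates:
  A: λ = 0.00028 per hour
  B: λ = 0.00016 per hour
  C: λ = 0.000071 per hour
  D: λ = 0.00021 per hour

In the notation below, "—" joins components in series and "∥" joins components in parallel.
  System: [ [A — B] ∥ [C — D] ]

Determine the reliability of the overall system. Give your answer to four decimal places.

0.9503

R(A) = exp(−0.00028 × 720) = 0.817422
R(B) = exp(−0.00016 × 720) = 0.891188
R(C) = exp(−0.000071 × 720) = 0.950165
R(D) = exp(−0.00021 × 720) = 0.859676
Series (A and B): 0.817422 × 0.891188 = 0.728477
Series (C and D): 0.950165 × 0.859676 = 0.816834
Parallel ([0.728477] and [0.816834]): 1 − (1 − 0.728477)(1 − 0.816834) = 0.9503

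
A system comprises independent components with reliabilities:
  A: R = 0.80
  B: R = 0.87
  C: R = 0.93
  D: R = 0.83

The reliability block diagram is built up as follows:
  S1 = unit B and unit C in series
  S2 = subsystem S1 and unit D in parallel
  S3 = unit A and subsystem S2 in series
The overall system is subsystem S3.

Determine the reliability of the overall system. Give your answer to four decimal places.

0.7740

Series (B and C): 0.870000 × 0.930000 = 0.809100
Parallel ([0.809100] and D): 1 − (1 − 0.809100)(1 − 0.830000) = 0.967547
Series (A and [0.967547]): 0.800000 × 0.967547 = 0.7740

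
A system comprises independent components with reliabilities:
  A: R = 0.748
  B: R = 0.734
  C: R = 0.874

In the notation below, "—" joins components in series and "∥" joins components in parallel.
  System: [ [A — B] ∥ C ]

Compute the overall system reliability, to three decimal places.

0.943

Series (A and B): 0.74800 × 0.73400 = 0.54903
Parallel ([0.54903] and C): 1 − (1 − 0.54903)(1 − 0.87400) = 0.943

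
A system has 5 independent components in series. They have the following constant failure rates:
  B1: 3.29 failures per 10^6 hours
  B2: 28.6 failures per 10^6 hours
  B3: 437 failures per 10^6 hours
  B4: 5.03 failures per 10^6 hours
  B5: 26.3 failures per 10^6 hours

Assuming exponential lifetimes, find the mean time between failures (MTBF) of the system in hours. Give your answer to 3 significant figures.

2000

Series of exponential components: λ_sys = Σ λ_i
λ_sys = 0.00000329 + 0.0000286 + 0.000437 + 0.00000503 + 0.0000263 = 5.0022e-04 /h
MTBF = 1 / λ_sys = 2000 h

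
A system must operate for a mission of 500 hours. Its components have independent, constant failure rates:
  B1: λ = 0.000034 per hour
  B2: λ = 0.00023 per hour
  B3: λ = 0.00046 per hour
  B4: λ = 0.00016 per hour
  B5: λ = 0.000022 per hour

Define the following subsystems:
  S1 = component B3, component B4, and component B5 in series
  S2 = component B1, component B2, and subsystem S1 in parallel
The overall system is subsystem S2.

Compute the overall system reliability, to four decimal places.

R(B1) = exp(−0.000034 × 500) = 0.983144
R(B2) = exp(−0.00023 × 500) = 0.891366
R(B3) = exp(−0.00046 × 500) = 0.794534
R(B4) = exp(−0.00016 × 500) = 0.923116
R(B5) = exp(−0.000022 × 500) = 0.989060
Series (B3, B4, and B5): 0.794534 × 0.923116 × 0.989060 = 0.725423
Parallel (B1, B2, and [0.725423]): 1 − (1 − 0.983144)(1 − 0.891366)(1 − 0.725423) = 0.9995

0.9995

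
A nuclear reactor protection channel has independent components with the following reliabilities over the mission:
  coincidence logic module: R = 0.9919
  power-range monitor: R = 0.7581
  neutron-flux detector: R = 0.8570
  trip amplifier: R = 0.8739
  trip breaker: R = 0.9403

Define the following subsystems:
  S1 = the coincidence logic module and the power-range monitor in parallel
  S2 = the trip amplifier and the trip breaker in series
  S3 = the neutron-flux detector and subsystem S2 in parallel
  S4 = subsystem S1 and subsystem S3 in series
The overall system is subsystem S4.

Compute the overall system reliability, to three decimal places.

0.973

Parallel (coincidence logic module and power-range monitor): 1 − (1 − 0.99190)(1 − 0.75810) = 0.99804
Series (trip amplifier and trip breaker): 0.87390 × 0.94030 = 0.82173
Parallel (neutron-flux detector and [0.82173]): 1 − (1 − 0.85700)(1 − 0.82173) = 0.97451
Series ([0.99804] and [0.97451]): 0.99804 × 0.97451 = 0.973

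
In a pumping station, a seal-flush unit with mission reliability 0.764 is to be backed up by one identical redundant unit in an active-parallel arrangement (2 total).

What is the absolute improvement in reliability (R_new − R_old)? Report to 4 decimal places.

R_before = 0.764
R_after = 1 − (1 − 0.764)^2 = 0.9443
ΔR = 0.9443 − 0.764 = 0.1803

0.1803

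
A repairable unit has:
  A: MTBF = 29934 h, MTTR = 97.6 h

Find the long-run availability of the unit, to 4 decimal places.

A(A) = MTBF/(MTBF+MTTR) = 29934/(29934+97.6) = 0.9968

0.9968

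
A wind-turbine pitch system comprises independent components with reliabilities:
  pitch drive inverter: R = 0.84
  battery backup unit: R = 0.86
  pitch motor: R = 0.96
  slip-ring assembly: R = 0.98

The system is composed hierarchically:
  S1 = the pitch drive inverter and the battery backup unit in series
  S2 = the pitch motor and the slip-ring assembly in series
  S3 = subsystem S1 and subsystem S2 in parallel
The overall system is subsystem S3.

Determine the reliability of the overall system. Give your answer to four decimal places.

Series (pitch drive inverter and battery backup unit): 0.840000 × 0.860000 = 0.722400
Series (pitch motor and slip-ring assembly): 0.960000 × 0.980000 = 0.940800
Parallel ([0.722400] and [0.940800]): 1 − (1 − 0.722400)(1 − 0.940800) = 0.9836

0.9836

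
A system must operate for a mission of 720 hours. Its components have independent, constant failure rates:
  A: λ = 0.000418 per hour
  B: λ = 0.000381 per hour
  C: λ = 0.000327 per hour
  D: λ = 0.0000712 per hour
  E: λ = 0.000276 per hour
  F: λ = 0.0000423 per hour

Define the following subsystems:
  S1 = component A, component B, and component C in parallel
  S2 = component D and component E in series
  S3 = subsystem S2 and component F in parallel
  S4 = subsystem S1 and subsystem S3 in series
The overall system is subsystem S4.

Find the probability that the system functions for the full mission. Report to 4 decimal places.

0.9804

R(A) = exp(−0.000418 × 720) = 0.740107
R(B) = exp(−0.000381 × 720) = 0.760089
R(C) = exp(−0.000327 × 720) = 0.790223
R(D) = exp(−0.0000712 × 720) = 0.950028
R(E) = exp(−0.000276 × 720) = 0.819779
R(F) = exp(−0.0000423 × 720) = 0.970003
Parallel (A, B, and C): 1 − (1 − 0.740107)(1 − 0.760089)(1 − 0.790223) = 0.986920
Series (D and E): 0.950028 × 0.819779 = 0.778813
Parallel ([0.778813] and F): 1 − (1 − 0.778813)(1 − 0.970003) = 0.993365
Series ([0.986920] and [0.993365]): 0.986920 × 0.993365 = 0.9804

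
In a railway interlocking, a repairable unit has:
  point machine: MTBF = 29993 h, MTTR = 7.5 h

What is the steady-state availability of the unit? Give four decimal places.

A(point machine) = MTBF/(MTBF+MTTR) = 29993/(29993+7.5) = 0.9998

0.9998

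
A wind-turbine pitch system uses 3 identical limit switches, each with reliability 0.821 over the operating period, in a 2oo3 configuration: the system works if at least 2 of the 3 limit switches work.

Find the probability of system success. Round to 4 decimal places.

0.9153

R = Σ_{i=2}^{3} C(3,i) p^i (1−p)^{3−i} with p = 0.821
C(3,2)·0.821^2·0.179^1 = 0.361960
C(3,3)·0.821^3·0.179^0 = 0.553388
Sum = 0.9153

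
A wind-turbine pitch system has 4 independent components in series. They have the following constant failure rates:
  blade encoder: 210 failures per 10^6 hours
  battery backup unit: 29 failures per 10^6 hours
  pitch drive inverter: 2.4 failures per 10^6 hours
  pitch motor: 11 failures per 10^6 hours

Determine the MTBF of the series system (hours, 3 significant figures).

Series of exponential components: λ_sys = Σ λ_i
λ_sys = 0.00021 + 0.000029 + 0.0000024 + 0.000011 = 2.5240e-04 /h
MTBF = 1 / λ_sys = 3960 h

3960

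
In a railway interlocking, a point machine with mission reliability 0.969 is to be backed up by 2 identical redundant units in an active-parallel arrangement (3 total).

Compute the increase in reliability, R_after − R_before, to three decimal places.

0.031

R_before = 0.969
R_after = 1 − (1 − 0.969)^3 = 1.000
ΔR = 1.000 − 0.969 = 0.031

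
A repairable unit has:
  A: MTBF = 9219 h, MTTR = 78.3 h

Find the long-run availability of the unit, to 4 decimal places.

0.9916

A(A) = MTBF/(MTBF+MTTR) = 9219/(9219+78.3) = 0.9916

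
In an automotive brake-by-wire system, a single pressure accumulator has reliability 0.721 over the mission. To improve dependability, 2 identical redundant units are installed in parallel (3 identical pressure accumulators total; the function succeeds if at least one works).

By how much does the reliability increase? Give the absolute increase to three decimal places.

R_before = 0.721
R_after = 1 − (1 − 0.721)^3 = 0.978
ΔR = 0.978 − 0.721 = 0.257

0.257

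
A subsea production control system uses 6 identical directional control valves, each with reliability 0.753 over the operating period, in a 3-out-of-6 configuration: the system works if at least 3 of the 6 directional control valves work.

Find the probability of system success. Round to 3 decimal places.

R = Σ_{i=3}^{6} C(6,i) p^i (1−p)^{6−i} with p = 0.753
C(6,3)·0.753^3·0.247^3 = 0.12868
C(6,4)·0.753^4·0.247^2 = 0.29422
C(6,5)·0.753^5·0.247^1 = 0.35878
C(6,6)·0.753^6·0.247^0 = 0.18229
Sum = 0.964

0.964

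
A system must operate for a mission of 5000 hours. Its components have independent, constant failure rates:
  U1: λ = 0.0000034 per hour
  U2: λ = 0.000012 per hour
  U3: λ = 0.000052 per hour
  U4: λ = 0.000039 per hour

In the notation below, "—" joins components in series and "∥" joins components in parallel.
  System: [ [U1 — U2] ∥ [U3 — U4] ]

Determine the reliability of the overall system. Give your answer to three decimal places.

0.973

R(U1) = exp(−0.0000034 × 5000) = 0.98314
R(U2) = exp(−0.000012 × 5000) = 0.94176
R(U3) = exp(−0.000052 × 5000) = 0.77105
R(U4) = exp(−0.000039 × 5000) = 0.82283
Series (U1 and U2): 0.98314 × 0.94176 = 0.92588
Series (U3 and U4): 0.77105 × 0.82283 = 0.63444
Parallel ([0.92588] and [0.63444]): 1 − (1 − 0.92588)(1 − 0.63444) = 0.973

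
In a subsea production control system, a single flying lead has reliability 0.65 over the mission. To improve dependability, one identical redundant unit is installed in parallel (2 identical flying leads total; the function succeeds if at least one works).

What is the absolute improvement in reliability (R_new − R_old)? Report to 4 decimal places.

0.2275

R_before = 0.65
R_after = 1 − (1 − 0.65)^2 = 0.8775
ΔR = 0.8775 − 0.65 = 0.2275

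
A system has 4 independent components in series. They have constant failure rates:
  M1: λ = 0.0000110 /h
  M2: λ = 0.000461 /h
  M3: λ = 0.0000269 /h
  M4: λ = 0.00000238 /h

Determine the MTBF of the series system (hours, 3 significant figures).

1990

Series of exponential components: λ_sys = Σ λ_i
λ_sys = 0.0000110 + 0.000461 + 0.0000269 + 0.00000238 = 5.0128e-04 /h
MTBF = 1 / λ_sys = 1990 h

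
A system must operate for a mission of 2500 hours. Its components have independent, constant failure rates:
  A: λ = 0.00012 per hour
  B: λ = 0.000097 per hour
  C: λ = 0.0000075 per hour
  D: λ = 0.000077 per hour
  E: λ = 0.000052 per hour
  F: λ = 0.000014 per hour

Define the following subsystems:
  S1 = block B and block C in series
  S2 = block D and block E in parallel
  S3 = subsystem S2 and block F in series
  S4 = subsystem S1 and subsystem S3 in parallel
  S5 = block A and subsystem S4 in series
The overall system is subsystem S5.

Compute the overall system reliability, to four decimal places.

0.7314

R(A) = exp(−0.00012 × 2500) = 0.740818
R(B) = exp(−0.000097 × 2500) = 0.784664
R(C) = exp(−0.0000075 × 2500) = 0.981425
R(D) = exp(−0.000077 × 2500) = 0.824894
R(E) = exp(−0.000052 × 2500) = 0.878095
R(F) = exp(−0.000014 × 2500) = 0.965605
Series (B and C): 0.784664 × 0.981425 = 0.770089
Parallel (D and E): 1 − (1 − 0.824894)(1 − 0.878095) = 0.978654
Series ([0.978654] and F): 0.978654 × 0.965605 = 0.944993
Parallel ([0.770089] and [0.944993]): 1 − (1 − 0.770089)(1 − 0.944993) = 0.987353
Series (A and [0.987353]): 0.740818 × 0.987353 = 0.7314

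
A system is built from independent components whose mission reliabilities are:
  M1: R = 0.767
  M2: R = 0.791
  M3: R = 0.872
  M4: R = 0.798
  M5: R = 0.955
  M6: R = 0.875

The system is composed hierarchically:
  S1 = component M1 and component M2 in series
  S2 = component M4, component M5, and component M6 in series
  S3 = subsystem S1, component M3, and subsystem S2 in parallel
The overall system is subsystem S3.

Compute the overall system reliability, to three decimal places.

Series (M1 and M2): 0.76700 × 0.79100 = 0.60670
Series (M4, M5, and M6): 0.79800 × 0.95500 × 0.87500 = 0.66683
Parallel ([0.60670], M3, and [0.66683]): 1 − (1 − 0.60670)(1 − 0.87200)(1 − 0.66683) = 0.983

0.983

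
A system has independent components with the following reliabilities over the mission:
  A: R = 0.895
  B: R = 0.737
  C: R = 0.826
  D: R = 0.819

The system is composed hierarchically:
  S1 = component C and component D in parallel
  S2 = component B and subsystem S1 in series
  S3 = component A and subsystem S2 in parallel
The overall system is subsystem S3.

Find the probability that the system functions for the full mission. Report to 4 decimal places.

Parallel (C and D): 1 − (1 − 0.826000)(1 − 0.819000) = 0.968506
Series (B and [0.968506]): 0.737000 × 0.968506 = 0.713789
Parallel (A and [0.713789]): 1 − (1 − 0.895000)(1 − 0.713789) = 0.9699

0.9699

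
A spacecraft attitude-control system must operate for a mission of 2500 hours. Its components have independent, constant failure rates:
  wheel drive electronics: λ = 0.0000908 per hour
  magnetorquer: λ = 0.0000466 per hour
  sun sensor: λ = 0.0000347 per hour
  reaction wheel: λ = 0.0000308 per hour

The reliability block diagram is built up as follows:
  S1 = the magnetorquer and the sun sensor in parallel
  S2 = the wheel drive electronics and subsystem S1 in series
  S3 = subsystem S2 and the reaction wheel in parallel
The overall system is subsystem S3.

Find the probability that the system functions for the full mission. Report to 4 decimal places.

0.9844

R(wheel drive electronics) = exp(−0.0000908 × 2500) = 0.796921
R(magnetorquer) = exp(−0.0000466 × 2500) = 0.890030
R(sun sensor) = exp(−0.0000347 × 2500) = 0.916906
R(reaction wheel) = exp(−0.0000308 × 2500) = 0.925890
Parallel (magnetorquer and sun sensor): 1 − (1 − 0.890030)(1 − 0.916906) = 0.990862
Series (wheel drive electronics and [0.990862]): 0.796921 × 0.990862 = 0.789639
Parallel ([0.789639] and reaction wheel): 1 − (1 − 0.789639)(1 − 0.925890) = 0.9844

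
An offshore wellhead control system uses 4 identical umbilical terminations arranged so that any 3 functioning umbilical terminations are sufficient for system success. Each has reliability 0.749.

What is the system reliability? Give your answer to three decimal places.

0.737

R = Σ_{i=3}^{4} C(4,i) p^i (1−p)^{4−i} with p = 0.749
C(4,3)·0.749^3·0.251^1 = 0.42187
C(4,4)·0.749^4·0.251^0 = 0.31472
Sum = 0.737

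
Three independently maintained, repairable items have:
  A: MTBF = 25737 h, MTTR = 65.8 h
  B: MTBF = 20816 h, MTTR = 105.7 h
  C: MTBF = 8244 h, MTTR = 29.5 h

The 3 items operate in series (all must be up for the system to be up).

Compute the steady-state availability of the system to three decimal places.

A(A) = MTBF/(MTBF+MTTR) = 25737/(25737+65.8) = 0.997450
A(B) = MTBF/(MTBF+MTTR) = 20816/(20816+105.7) = 0.994948
A(C) = MTBF/(MTBF+MTTR) = 8244/(8244+29.5) = 0.996434
Series availability: 0.997450 × 0.994948 × 0.996434 = 0.989

0.989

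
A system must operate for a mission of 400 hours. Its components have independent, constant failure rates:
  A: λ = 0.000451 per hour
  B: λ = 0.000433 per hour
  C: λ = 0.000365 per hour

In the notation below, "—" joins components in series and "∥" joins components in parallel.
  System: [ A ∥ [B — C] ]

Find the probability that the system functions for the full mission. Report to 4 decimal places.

R(A) = exp(−0.000451 × 400) = 0.834936
R(B) = exp(−0.000433 × 400) = 0.840969
R(C) = exp(−0.000365 × 400) = 0.864158
Series (B and C): 0.840969 × 0.864158 = 0.726730
Parallel (A and [0.726730]): 1 − (1 − 0.834936)(1 − 0.726730) = 0.9549

0.9549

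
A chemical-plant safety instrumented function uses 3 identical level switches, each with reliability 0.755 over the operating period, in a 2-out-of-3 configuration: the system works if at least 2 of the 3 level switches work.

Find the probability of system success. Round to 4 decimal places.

0.8493

R = Σ_{i=2}^{3} C(3,i) p^i (1−p)^{3−i} with p = 0.755
C(3,2)·0.755^2·0.245^1 = 0.418968
C(3,3)·0.755^3·0.245^0 = 0.430369
Sum = 0.8493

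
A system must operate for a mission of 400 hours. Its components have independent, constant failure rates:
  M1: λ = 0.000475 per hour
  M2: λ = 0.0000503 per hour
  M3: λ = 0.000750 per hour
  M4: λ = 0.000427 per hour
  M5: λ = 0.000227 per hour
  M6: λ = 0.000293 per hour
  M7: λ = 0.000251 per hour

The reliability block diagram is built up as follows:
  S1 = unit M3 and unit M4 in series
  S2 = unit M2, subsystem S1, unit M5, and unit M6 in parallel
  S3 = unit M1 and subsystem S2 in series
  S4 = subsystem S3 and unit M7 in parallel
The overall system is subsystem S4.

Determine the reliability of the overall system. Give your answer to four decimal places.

0.9835

R(M1) = exp(−0.000475 × 400) = 0.826959
R(M2) = exp(−0.0000503 × 400) = 0.980081
R(M3) = exp(−0.000750 × 400) = 0.740818
R(M4) = exp(−0.000427 × 400) = 0.842990
R(M5) = exp(−0.000227 × 400) = 0.913200
R(M6) = exp(−0.000293 × 400) = 0.889407
R(M7) = exp(−0.000251 × 400) = 0.904476
Series (M3 and M4): 0.740818 × 0.842990 = 0.624502
Parallel (M2, [0.624502], M5, and M6): 1 − (1 − 0.980081)(1 − 0.624502)(1 − 0.913200)(1 − 0.889407) = 0.999928
Series (M1 and [0.999928]): 0.826959 × 0.999928 = 0.826899
Parallel ([0.826899] and M7): 1 − (1 − 0.826899)(1 − 0.904476) = 0.9835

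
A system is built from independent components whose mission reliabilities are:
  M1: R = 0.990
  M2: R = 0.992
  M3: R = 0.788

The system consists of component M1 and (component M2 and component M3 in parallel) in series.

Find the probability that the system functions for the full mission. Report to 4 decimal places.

0.9883

Parallel (M2 and M3): 1 − (1 − 0.992000)(1 − 0.788000) = 0.998304
Series (M1 and [0.998304]): 0.990000 × 0.998304 = 0.9883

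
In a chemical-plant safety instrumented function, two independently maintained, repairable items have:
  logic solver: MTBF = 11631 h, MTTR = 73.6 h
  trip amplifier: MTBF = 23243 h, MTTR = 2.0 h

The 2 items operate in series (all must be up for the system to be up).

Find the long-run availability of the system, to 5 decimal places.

A(logic solver) = MTBF/(MTBF+MTTR) = 11631/(11631+73.6) = 0.993712
A(trip amplifier) = MTBF/(MTBF+MTTR) = 23243/(23243+2.0) = 0.999914
Series availability: 0.993712 × 0.999914 = 0.99363

0.99363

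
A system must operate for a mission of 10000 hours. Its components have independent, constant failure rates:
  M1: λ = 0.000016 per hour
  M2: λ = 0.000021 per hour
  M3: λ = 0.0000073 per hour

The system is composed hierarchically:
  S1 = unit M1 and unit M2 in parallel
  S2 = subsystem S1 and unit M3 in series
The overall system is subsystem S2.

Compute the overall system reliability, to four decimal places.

R(M1) = exp(−0.000016 × 10000) = 0.852144
R(M2) = exp(−0.000021 × 10000) = 0.810584
R(M3) = exp(−0.0000073 × 10000) = 0.929601
Parallel (M1 and M2): 1 − (1 − 0.852144)(1 − 0.810584) = 0.971994
Series ([0.971994] and M3): 0.971994 × 0.929601 = 0.9036

0.9036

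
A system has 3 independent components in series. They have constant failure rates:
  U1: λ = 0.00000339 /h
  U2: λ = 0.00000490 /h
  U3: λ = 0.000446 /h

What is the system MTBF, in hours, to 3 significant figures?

Series of exponential components: λ_sys = Σ λ_i
λ_sys = 0.00000339 + 0.00000490 + 0.000446 = 4.5429e-04 /h
MTBF = 1 / λ_sys = 2200 h

2200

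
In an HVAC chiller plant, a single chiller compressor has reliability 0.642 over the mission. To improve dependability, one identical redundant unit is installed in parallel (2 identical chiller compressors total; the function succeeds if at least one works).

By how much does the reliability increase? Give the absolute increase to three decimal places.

0.230

R_before = 0.642
R_after = 1 − (1 − 0.642)^2 = 0.872
ΔR = 0.872 − 0.642 = 0.230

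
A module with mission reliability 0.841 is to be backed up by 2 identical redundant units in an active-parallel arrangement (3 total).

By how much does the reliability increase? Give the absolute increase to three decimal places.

0.155

R_before = 0.841
R_after = 1 − (1 − 0.841)^3 = 0.996
ΔR = 0.996 − 0.841 = 0.155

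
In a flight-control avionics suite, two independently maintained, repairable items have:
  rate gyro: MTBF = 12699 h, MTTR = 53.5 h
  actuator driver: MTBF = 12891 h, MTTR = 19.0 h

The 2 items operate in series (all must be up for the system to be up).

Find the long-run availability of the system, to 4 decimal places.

0.9943

A(rate gyro) = MTBF/(MTBF+MTTR) = 12699/(12699+53.5) = 0.995805
A(actuator driver) = MTBF/(MTBF+MTTR) = 12891/(12891+19.0) = 0.998528
Series availability: 0.995805 × 0.998528 = 0.9943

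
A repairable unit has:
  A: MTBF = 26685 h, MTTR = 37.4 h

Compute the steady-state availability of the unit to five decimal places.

A(A) = MTBF/(MTBF+MTTR) = 26685/(26685+37.4) = 0.99860

0.99860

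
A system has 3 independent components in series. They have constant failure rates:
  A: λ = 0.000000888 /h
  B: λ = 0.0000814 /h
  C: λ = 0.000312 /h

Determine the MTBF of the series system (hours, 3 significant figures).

2540

Series of exponential components: λ_sys = Σ λ_i
λ_sys = 0.000000888 + 0.0000814 + 0.000312 = 3.9429e-04 /h
MTBF = 1 / λ_sys = 2540 h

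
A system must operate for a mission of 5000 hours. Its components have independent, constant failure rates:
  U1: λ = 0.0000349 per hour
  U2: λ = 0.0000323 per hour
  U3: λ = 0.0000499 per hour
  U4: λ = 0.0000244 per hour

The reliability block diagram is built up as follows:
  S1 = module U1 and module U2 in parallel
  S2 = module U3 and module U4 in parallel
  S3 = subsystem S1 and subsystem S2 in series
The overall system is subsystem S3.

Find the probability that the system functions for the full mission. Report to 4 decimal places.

R(U1) = exp(−0.0000349 × 5000) = 0.839877
R(U2) = exp(−0.0000323 × 5000) = 0.850867
R(U3) = exp(−0.0000499 × 5000) = 0.779190
R(U4) = exp(−0.0000244 × 5000) = 0.885148
Parallel (U1 and U2): 1 − (1 − 0.839877)(1 − 0.850867) = 0.976120
Parallel (U3 and U4): 1 − (1 − 0.779190)(1 − 0.885148) = 0.974640
Series ([0.976120] and [0.974640]): 0.976120 × 0.974640 = 0.9514

0.9514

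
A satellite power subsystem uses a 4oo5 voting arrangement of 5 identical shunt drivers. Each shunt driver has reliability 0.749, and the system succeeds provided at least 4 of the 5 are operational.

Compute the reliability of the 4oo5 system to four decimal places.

0.6307

R = Σ_{i=4}^{5} C(5,i) p^i (1−p)^{5−i} with p = 0.749
C(5,4)·0.749^4·0.251^1 = 0.394976
C(5,5)·0.749^5·0.251^0 = 0.235727
Sum = 0.6307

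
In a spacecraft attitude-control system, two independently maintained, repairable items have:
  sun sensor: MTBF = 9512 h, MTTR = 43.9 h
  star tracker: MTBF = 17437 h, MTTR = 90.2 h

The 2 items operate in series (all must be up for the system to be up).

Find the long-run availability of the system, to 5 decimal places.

0.99028

A(sun sensor) = MTBF/(MTBF+MTTR) = 9512/(9512+43.9) = 0.995406
A(star tracker) = MTBF/(MTBF+MTTR) = 17437/(17437+90.2) = 0.994854
Series availability: 0.995406 × 0.994854 = 0.99028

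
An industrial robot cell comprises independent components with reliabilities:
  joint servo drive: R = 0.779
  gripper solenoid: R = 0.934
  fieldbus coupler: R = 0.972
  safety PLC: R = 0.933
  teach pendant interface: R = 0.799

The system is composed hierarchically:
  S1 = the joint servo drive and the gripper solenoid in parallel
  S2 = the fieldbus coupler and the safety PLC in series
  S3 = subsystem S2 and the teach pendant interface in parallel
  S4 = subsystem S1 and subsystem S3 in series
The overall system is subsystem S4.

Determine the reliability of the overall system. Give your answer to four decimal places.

0.9670

Parallel (joint servo drive and gripper solenoid): 1 − (1 − 0.779000)(1 − 0.934000) = 0.985414
Series (fieldbus coupler and safety PLC): 0.972000 × 0.933000 = 0.906876
Parallel ([0.906876] and teach pendant interface): 1 − (1 − 0.906876)(1 − 0.799000) = 0.981282
Series ([0.985414] and [0.981282]): 0.985414 × 0.981282 = 0.9670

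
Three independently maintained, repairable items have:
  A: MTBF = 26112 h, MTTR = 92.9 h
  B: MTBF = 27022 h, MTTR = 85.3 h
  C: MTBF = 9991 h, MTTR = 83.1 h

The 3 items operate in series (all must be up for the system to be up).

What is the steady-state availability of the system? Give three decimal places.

0.985

A(A) = MTBF/(MTBF+MTTR) = 26112/(26112+92.9) = 0.996455
A(B) = MTBF/(MTBF+MTTR) = 27022/(27022+85.3) = 0.996853
A(C) = MTBF/(MTBF+MTTR) = 9991/(9991+83.1) = 0.991751
Series availability: 0.996455 × 0.996853 × 0.991751 = 0.985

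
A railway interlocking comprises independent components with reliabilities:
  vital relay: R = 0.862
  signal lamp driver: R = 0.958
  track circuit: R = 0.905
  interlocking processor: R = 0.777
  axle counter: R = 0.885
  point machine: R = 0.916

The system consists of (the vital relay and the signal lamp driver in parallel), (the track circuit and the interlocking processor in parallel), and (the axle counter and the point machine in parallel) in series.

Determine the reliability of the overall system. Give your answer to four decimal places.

Parallel (vital relay and signal lamp driver): 1 − (1 − 0.862000)(1 − 0.958000) = 0.994204
Parallel (track circuit and interlocking processor): 1 − (1 − 0.905000)(1 − 0.777000) = 0.978815
Parallel (axle counter and point machine): 1 − (1 − 0.885000)(1 − 0.916000) = 0.990340
Series ([0.994204], [0.978815], and [0.990340]): 0.994204 × 0.978815 × 0.990340 = 0.9637

0.9637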